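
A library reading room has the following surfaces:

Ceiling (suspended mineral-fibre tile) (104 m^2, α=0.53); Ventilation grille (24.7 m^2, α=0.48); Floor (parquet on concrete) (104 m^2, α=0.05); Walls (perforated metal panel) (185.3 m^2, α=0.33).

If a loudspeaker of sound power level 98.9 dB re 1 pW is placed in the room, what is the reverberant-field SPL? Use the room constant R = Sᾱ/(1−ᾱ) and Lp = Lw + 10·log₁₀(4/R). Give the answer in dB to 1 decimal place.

Σ(Sᵢαᵢ) = 104×0.53 + 24.7×0.48 + 104×0.05 + 185.3×0.33 = 133.325; total area S = 418.0 m^2.
ᾱ = 133.325/418.0 = 0.3190; R = Sᾱ/(1−ᾱ) = 133.325/(1−0.3190) = 195.778 m^2.
Lp = Lw + 10 log₁₀(4/R) = 98.9 -16.90 = 82.0 dB.

82.0 dB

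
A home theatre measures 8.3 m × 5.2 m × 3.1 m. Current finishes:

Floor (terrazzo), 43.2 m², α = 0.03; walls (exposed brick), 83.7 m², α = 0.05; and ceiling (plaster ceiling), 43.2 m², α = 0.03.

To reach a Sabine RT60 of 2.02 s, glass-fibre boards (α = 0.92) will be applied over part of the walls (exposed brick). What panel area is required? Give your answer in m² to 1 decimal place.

4.5

Summing Sᵢαᵢ: 1.296 + 4.185 + 1.296 → A₁ = 6.777 sabins.
V = 133.796 m³. Target absorption A₂ = 0.161 × 133.796 / 2.02 = 10.664 sabins.
ΔA needed = 10.664 − 6.777 = 3.887 sabins.
Net gain per m²: Δα = 0.92 − 0.05 = 0.87.
Area = ΔA/Δα = 3.887/0.87 = 4.5 m².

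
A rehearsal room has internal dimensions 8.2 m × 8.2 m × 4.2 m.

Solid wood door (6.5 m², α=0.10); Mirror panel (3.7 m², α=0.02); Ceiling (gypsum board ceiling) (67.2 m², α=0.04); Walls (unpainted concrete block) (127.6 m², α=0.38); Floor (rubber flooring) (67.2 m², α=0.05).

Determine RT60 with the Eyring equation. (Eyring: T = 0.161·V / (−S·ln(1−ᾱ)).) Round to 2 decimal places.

S = Σ Sᵢ = 272.2 m².
Σ(Sᵢαᵢ) = 6.5×0.10 + 3.7×0.02 + 67.2×0.04 + 127.6×0.38 + 67.2×0.05 = 55.260.
Mean coefficient ᾱ = A/S = 0.2030.
−S·ln(1−ᾱ) = −272.2 × ln(1 − 0.2030) = 61.762.
V = 8.2 × 8.2 × 4.2 = 282.408 m³.
T = 0.161·V/[−S·ln(1−ᾱ)] = 0.161·282.408/61.762 = 0.74 s.

0.74 seconds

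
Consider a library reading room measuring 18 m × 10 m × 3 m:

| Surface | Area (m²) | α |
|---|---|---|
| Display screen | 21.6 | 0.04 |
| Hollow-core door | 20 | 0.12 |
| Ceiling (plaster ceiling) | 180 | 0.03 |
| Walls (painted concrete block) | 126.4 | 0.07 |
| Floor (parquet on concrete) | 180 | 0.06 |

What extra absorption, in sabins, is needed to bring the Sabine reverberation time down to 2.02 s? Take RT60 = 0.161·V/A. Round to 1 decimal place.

14.7 sabins

Equivalent absorption area: A₁ = 21.6×0.04 + 20×0.12 + 180×0.03 + 126.4×0.07 + 180×0.06 = 28.312 m².
V = 540 m³. Required absorption A₂ = 0.161 × 540 / 2.02 = 43.040 sabins.
Shortfall: 43.040 − 28.312 = 14.7 sabins.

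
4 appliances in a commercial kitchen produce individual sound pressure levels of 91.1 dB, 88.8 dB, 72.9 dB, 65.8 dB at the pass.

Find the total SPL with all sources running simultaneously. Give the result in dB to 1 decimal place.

Sum in the linear (power) domain: Σ 10^(Lᵢ/10) = 10^(91.1/10) + 10^(88.8/10) + 10^(72.9/10) + 10^(65.8/10) = 2.07e+09.
L_total = 10·log₁₀(2.07e+09) = 93.2 dB.

93.2 dB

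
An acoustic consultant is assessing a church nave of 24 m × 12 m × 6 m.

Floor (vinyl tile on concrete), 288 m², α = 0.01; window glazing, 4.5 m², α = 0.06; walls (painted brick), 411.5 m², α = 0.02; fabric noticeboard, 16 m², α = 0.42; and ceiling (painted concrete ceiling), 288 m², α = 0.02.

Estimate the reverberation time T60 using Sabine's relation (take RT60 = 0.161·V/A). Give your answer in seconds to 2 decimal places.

Summing Sᵢαᵢ: 2.880 + 0.270 + 8.230 + 6.720 + 5.760 → A = 23.860 sabins.
V = 24·12·6 = 1728 m³.
RT60 = 0.161 · V / A = 0.161 × 1728 / 23.860 = 11.66 s.

11.66 s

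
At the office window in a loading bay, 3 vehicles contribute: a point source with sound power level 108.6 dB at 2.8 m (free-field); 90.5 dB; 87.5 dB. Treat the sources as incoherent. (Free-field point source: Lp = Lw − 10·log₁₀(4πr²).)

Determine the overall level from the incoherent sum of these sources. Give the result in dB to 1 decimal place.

93.8 dB

Source at 2.8 m: Lp = 108.6 − 10·log₁₀(4π·2.8²) = 108.6 − 10·log₁₀(98.520) = 88.7 dB.
Sum in the linear (power) domain: Σ 10^(Lᵢ/10) = 10^(88.7/10) + 10^(90.5/10) + 10^(87.5/10) = 2.426e+09.
Combined level = 10 log₁₀(2.426e+09) = 93.8 dB.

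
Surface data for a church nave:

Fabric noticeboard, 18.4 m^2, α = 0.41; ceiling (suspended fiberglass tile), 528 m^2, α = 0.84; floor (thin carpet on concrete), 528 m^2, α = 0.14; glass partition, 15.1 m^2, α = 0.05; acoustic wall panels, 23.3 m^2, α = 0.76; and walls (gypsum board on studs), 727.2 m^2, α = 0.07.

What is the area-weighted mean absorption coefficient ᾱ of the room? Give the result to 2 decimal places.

Total surface area S = 1840.0 m^2.
Weighted sum Σ Sα = 594.351.
ᾱ = A/S = 0.32.

0.32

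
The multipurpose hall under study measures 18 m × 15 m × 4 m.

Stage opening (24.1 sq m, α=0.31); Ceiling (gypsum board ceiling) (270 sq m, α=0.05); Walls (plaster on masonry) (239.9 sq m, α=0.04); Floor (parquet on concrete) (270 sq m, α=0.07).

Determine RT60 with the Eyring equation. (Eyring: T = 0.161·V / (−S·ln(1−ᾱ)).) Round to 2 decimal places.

S = Σ Sᵢ = 804.0 sq m.
Absorption A = 24.1×0.31 + 270×0.05 + 239.9×0.04 + 270×0.07 = 49.467 sabins.
ᾱ = 49.467 / 804.0 = 0.0615.
−S·ln(1−ᾱ) = −804.0 × ln(1 − 0.0615) = 51.032.
V = 18 × 15 × 4 = 1080 m³.
RT60 = 0.161 × 1080 / 51.032 = 3.41 s.

3.41 s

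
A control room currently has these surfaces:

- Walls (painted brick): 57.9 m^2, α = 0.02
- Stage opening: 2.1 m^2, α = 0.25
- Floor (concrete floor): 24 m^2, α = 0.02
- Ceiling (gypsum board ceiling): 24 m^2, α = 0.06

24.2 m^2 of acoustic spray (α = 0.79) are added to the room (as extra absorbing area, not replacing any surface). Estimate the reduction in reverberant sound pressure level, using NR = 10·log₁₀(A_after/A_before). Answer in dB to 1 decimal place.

Total absorption A_before = 57.9*0.02 + 2.1*0.25 + 24*0.02 + 24*0.06
  = 1.158 + 0.525 + 0.480 + 1.440 = 3.603 m^2 sabins.
Added absorption = 24.2 × 0.79 = 19.118 sabins.
A_after = 3.603 + 19.118 = 22.721 sabins.
Reduction = 10 log₁₀(A_after/A_before) = 10 log₁₀(6.3061) = 8.0 dB.

8.0 dB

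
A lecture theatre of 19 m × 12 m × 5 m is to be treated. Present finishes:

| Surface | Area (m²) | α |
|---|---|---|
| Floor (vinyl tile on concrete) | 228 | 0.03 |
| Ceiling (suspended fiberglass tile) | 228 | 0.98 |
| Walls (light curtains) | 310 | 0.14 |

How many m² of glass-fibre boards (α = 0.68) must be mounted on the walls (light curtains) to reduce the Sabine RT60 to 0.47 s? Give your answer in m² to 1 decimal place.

Summing Sᵢαᵢ: 6.840 + 223.440 + 43.400 → A₁ = 273.680 sabins.
V = 1140 m³. Target absorption A₂ = 0.161 × 1140 / 0.47 = 390.511 sabins.
Absorption to add: 390.511 − 273.680 = 116.831 sabins.
Each m² of panel replacing the walls (light curtains) adds (0.68 − 0.14) = 0.54 sabins.
Panel area = 116.831 / 0.54 = 216.4 m².

216.4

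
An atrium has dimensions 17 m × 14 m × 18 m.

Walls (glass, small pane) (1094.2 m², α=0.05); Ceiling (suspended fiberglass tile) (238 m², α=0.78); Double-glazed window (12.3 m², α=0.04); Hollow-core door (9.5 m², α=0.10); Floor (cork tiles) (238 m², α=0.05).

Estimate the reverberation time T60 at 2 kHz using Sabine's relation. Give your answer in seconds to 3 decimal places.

2.719 sec

Equivalent absorption area: A = 1094.2*0.05 + 238*0.78 + 12.3*0.04 + 9.5*0.10 + 238*0.05 = 253.692 m².
V = 17·14·18 = 4284 m³.
Sabine: RT60 = 0.161 × 4284 / 253.692 = 2.719 s.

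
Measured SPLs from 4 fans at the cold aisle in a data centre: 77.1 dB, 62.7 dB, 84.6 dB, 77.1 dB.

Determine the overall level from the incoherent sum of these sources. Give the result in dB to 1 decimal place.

Σ 10^(Lᵢ/10) = 3.928e+08.
Back to dB: 10·log₁₀ Σ = 85.9 dB.

85.9 dB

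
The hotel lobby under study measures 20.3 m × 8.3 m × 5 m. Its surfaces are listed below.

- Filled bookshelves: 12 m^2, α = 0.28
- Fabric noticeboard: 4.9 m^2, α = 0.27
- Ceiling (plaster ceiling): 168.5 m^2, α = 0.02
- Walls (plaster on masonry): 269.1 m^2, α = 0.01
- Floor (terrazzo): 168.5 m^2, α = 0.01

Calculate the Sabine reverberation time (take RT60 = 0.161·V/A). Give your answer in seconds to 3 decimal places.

Summing Sᵢαᵢ: 3.360 + 1.323 + 3.370 + 2.691 + 1.685 → A = 12.429 sabins.
Volume V = 20.3 × 8.3 × 5 = 842.45 m³.
RT60 = 0.161 · V / A = 0.161 × 842.45 / 12.429 = 10.913 s.

10.913 seconds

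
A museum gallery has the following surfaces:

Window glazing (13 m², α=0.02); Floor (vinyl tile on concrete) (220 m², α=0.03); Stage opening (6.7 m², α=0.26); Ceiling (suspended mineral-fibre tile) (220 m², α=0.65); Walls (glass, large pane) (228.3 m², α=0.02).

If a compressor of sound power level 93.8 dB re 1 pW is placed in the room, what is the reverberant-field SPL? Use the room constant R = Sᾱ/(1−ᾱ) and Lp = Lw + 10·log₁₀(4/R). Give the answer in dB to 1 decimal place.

76.8 dB

A = 156.168 sabins; S = 688.0 m².
ᾱ = 156.168/688.0 = 0.2270; R = Sᾱ/(1−ᾱ) = 156.168/(1−0.2270) = 202.028 m².
Lp = 93.8 + 10·log₁₀(4/202.028) = 93.8 + (-17.03) = 76.8 dB.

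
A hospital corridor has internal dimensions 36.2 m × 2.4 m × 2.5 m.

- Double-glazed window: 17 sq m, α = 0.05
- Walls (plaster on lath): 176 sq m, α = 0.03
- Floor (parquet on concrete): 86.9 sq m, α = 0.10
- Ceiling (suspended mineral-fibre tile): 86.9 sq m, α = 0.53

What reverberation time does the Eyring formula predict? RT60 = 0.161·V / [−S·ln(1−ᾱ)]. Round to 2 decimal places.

Total surface area S = 17 + 176 + 86.9 + 86.9 = 366.8 sq m.
Absorption A = 17·0.05 + 176·0.03 + 86.9·0.10 + 86.9·0.53 = 60.877 sabins.
Mean coefficient ᾱ = A/S = 0.1660.
−S·ln(1−ᾱ) = −366.8 × ln(1 − 0.1660) = 66.582.
V = 36.2 × 2.4 × 2.5 = 217.2 m³.
T = 0.161·V/[−S·ln(1−ᾱ)] = 0.161·217.2/66.582 = 0.53 s.

0.53 s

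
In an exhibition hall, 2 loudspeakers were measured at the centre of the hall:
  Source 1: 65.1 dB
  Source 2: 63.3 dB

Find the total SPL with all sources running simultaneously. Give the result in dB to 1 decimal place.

67.3 dB

Converting to relative power and adding: 10^(65.1/10) + 10^(63.3/10) = 5.374e+06.
Combined level = 10 log₁₀(5.374e+06) = 67.3 dB.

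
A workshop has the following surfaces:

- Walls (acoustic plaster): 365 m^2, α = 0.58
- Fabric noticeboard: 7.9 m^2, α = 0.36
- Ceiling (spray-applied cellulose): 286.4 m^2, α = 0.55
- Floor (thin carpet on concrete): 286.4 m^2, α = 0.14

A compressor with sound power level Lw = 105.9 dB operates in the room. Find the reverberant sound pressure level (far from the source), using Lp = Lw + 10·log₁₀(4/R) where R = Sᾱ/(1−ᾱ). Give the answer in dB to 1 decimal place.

Σ(Sᵢαᵢ) = 365·0.58 + 7.9·0.36 + 286.4·0.55 + 286.4·0.14 = 412.160; total area S = 945.7 m^2.
ᾱ = 0.4358, so room constant R = A/(1−ᾱ) = 730.521 m^2.
Lp = Lw + 10 log₁₀(4/R) = 105.9 -22.62 = 83.3 dB.

83.3 dB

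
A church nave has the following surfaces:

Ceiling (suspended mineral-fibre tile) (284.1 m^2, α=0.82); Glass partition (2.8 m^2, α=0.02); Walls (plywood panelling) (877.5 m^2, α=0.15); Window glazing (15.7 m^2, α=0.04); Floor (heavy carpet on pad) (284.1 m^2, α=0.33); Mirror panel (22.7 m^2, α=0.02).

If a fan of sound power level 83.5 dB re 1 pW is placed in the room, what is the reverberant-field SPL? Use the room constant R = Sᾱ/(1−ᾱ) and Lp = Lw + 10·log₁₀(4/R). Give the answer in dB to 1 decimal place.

61.3 dB

Σ(Sᵢαᵢ) = 284.1×0.82 + 2.8×0.02 + 877.5×0.15 + 15.7×0.04 + 284.1×0.33 + 22.7×0.02 = 459.478; total area S = 1486.9 m^2.
ᾱ = 0.3090, so room constant R = A/(1−ᾱ) = 664.946 m^2.
Lp = 83.5 + 10·log₁₀(4/664.946) = 83.5 + (-22.21) = 61.3 dB.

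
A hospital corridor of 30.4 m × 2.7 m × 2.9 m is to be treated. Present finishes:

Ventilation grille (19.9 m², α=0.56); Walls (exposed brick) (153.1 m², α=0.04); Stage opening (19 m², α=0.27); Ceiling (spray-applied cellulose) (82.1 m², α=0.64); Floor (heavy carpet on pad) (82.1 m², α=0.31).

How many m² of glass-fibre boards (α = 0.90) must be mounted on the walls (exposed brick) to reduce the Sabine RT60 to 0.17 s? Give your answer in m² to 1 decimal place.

Summing Sᵢαᵢ: 11.144 + 6.124 + 5.130 + 52.544 + 25.451 → A₁ = 100.393 sabins.
Required A₂ = 0.161·238.032/0.17 = 225.430 sabins.
Absorption to add: 225.430 − 100.393 = 125.037 sabins.
Net gain per m²: Δα = 0.90 − 0.04 = 0.86.
Area = ΔA/Δα = 125.037/0.86 = 145.4 m².

145.4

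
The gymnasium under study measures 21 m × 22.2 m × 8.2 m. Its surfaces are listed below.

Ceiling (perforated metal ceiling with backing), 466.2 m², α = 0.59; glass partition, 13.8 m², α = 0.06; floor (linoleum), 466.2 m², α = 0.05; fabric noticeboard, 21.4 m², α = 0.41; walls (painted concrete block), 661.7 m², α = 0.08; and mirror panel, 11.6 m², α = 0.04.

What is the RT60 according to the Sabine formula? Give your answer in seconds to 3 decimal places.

Summing Sᵢαᵢ: 275.058 + 0.828 + 23.310 + 8.774 + 52.936 + 0.464 → A = 361.370 sabins.
Room volume: 3822.84 m³.
RT60 = 0.161 · V / A = 0.161 × 3822.84 / 361.370 = 1.703 s.

1.703 sec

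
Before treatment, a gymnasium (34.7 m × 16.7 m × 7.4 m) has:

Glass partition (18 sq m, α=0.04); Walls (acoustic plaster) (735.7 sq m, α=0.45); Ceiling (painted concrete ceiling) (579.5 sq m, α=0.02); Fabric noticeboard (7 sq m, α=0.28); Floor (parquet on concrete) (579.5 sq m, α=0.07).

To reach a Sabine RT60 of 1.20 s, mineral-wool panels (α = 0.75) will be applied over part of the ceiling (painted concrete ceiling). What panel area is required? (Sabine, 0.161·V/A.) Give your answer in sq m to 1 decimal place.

259.5

Total absorption A₁ = 18·0.04 + 735.7·0.45 + 579.5·0.02 + 7·0.28 + 579.5·0.07
  = 0.720 + 331.065 + 11.590 + 1.960 + 40.565 = 385.900 sq m sabins.
V = 4288.226 m³. Target absorption A₂ = 0.161 × 4288.226 / 1.20 = 575.337 sabins.
ΔA needed = 575.337 − 385.900 = 189.437 sabins.
Each sq m of panel replacing the ceiling (painted concrete ceiling) adds (0.75 − 0.02) = 0.73 sabins.
Area = ΔA/Δα = 189.437/0.73 = 259.5 sq m.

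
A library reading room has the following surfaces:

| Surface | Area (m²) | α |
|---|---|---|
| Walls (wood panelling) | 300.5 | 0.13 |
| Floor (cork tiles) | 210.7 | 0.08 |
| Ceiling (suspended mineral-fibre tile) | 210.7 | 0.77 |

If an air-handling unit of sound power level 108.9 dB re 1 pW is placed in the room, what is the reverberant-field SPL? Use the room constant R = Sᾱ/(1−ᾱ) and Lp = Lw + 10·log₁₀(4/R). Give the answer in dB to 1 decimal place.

90.0 dB

A = 218.160 sabins; S = 721.9 m².
ᾱ = 218.160/721.9 = 0.3022; R = Sᾱ/(1−ᾱ) = 218.160/(1−0.3022) = 312.640 m².
Lp = 108.9 + 10·log₁₀(4/312.640) = 108.9 + (-18.93) = 90.0 dB.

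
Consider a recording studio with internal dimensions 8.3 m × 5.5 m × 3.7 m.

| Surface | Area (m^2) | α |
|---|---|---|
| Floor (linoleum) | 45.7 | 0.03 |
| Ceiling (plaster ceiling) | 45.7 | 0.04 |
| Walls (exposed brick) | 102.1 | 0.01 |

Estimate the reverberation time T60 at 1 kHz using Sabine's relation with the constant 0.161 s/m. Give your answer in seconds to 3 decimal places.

6.444 s

Equivalent absorption area: A = 45.7*0.03 + 45.7*0.04 + 102.1*0.01 = 4.220 m^2.
Volume V = 8.3 × 5.5 × 3.7 = 168.905 m³.
Sabine: RT60 = 0.161 × 168.905 / 4.220 = 6.444 s.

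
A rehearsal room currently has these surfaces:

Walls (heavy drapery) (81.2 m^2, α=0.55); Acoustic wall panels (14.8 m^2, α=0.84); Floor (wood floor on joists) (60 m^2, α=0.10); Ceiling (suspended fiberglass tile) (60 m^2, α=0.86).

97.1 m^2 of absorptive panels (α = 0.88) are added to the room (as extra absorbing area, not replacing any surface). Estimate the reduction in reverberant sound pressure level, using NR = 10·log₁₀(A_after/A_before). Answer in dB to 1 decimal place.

Total absorption A_before = 81.2·0.55 + 14.8·0.84 + 60·0.10 + 60·0.86
  = 44.660 + 12.432 + 6.000 + 51.600 = 114.692 m^2 sabins.
Treatment contributes 97.1·0.88 = 85.448 sabins.
New total A_after = 200.140 sabins.
Reduction = 10 log₁₀(A_after/A_before) = 10 log₁₀(1.7450) = 2.4 dB.

2.4 dB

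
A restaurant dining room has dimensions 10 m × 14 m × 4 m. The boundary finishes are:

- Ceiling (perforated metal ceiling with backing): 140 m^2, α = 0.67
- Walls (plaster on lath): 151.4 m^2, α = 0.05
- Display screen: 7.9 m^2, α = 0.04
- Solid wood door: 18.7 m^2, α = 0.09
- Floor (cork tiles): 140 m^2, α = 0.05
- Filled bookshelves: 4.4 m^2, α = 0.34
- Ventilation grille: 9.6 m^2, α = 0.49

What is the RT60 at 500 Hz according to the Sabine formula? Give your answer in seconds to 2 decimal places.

Summing Sᵢαᵢ: 93.800 + 7.570 + 0.316 + 1.683 + 7.000 + 1.496 + 4.704 → A = 116.569 sabins.
V = 10·14·4 = 560 m³.
RT60 = 0.161 · V / A = 0.161 × 560 / 116.569 = 0.77 s.

0.77 sec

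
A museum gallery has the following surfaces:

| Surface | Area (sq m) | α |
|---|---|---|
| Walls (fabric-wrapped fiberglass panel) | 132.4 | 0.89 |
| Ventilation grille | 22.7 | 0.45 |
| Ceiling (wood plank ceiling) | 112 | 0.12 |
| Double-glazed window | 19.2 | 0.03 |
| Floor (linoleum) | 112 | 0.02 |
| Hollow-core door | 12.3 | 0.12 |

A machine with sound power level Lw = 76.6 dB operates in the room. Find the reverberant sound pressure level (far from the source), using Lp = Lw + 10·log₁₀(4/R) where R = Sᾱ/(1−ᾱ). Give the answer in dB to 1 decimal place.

Σ(Sᵢαᵢ) = 132.4·0.89 + 22.7·0.45 + 112·0.12 + 19.2·0.03 + 112·0.02 + 12.3·0.12 = 145.783; total area S = 410.6 sq m.
ᾱ = 0.3550, so room constant R = A/(1−ᾱ) = 226.020 sq m.
Lp = 76.6 + 10·log₁₀(4/226.020) = 76.6 + (-17.52) = 59.1 dB.

59.1 dB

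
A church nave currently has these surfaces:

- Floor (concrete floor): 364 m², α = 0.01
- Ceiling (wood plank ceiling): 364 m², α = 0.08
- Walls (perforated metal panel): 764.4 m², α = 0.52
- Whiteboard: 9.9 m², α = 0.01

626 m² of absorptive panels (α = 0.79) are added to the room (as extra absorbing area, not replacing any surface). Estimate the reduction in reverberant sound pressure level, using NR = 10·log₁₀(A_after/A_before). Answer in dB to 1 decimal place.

Summing Sᵢαᵢ: 3.640 + 29.120 + 397.488 + 0.099 → A_before = 430.347 sabins.
Added absorption = 626 × 0.79 = 494.540 sabins.
New total A_after = 924.887 sabins.
Reduction = 10 log₁₀(A_after/A_before) = 10 log₁₀(2.1492) = 3.3 dB.

3.3 dB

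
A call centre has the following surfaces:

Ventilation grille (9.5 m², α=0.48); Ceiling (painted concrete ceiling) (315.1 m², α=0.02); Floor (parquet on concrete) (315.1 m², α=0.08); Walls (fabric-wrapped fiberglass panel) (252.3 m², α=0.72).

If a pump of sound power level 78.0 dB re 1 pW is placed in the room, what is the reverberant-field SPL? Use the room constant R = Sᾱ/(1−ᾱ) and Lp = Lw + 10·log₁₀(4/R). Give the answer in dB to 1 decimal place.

A = 217.726 sabins; S = 892.0 m².
ᾱ = 217.726/892.0 = 0.2441; R = Sᾱ/(1−ᾱ) = 217.726/(1−0.2441) = 288.035 m².
Lp = Lw + 10 log₁₀(4/R) = 78.0 -18.57 = 59.4 dB.

59.4 dB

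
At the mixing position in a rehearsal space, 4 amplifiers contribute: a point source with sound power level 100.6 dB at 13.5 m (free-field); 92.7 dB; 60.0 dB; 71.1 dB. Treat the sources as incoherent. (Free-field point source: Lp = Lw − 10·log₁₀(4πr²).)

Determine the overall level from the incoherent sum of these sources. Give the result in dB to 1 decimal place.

92.7 dB

Source at 13.5 m: Lp = 100.6 − 10·log₁₀(4π·13.5²) = 100.6 − 10·log₁₀(2290.221) = 67.0 dB.
Converting to relative power and adding: 10^(67.0/10) + 10^(92.7/10) + 10^(60.0/10) + 10^(71.1/10) = 1.881e+09.
Back to dB: 10·log₁₀ Σ = 92.7 dB.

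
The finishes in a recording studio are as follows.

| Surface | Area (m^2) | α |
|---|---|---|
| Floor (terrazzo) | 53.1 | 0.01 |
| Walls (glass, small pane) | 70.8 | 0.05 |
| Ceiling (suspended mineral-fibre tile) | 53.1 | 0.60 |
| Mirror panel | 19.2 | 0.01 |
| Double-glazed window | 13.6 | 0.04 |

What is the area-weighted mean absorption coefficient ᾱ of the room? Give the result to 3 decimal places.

0.175

Total surface area S = 209.8 m^2.
A = 53.1·0.01 + 70.8·0.05 + 53.1·0.60 + 19.2·0.01 + 13.6·0.04 = 36.667 sabins.
ᾱ = A/S = 0.175.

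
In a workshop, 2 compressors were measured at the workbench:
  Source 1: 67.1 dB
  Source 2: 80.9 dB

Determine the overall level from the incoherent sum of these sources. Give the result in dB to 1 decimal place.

81.1 dB

Sum in the linear (power) domain: Σ 10^(Lᵢ/10) = 10^(67.1/10) + 10^(80.9/10) = 1.282e+08.
Back to dB: 10·log₁₀ Σ = 81.1 dB.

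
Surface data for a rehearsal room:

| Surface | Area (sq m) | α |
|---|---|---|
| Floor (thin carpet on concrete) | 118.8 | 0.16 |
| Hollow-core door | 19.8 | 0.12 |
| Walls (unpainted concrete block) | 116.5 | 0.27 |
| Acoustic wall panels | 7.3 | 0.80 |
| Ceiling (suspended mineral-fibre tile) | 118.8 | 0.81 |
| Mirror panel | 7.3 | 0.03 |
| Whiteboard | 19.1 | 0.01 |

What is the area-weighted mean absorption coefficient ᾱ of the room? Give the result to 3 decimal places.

0.381

S = Σ Sᵢ = 118.8 + 19.8 + 116.5 + 7.3 + 118.8 + 7.3 + 19.1 = 407.6 sq m.
A = 118.8·0.16 + 19.8·0.12 + 116.5·0.27 + 7.3·0.80 + 118.8·0.81 + 7.3·0.03 + 19.1·0.01 = 155.317 sabins.
ᾱ = 155.317 / 407.6 = 0.381.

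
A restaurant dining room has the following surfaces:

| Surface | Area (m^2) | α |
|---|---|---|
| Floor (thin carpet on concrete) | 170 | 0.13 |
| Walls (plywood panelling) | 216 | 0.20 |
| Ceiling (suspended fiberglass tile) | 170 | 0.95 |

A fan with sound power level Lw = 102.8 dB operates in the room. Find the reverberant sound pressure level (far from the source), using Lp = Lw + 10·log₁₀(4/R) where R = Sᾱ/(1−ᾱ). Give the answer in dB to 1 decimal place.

83.0 dB

A = 226.800 sabins; S = 556.0 m^2.
ᾱ = 0.4079, so room constant R = A/(1−ᾱ) = 383.043 m^2.
Lp = Lw + 10 log₁₀(4/R) = 102.8 -19.81 = 83.0 dB.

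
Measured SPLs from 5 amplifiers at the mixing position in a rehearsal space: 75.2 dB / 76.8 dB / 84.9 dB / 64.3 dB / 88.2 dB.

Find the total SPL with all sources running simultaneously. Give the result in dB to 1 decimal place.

90.2 dB

Sum in the linear (power) domain: Σ 10^(Lᵢ/10) = 10^(75.2/10) + 10^(76.8/10) + 10^(84.9/10) + 10^(64.3/10) + 10^(88.2/10) = 1.053e+09.
Back to dB: 10·log₁₀ Σ = 90.2 dB.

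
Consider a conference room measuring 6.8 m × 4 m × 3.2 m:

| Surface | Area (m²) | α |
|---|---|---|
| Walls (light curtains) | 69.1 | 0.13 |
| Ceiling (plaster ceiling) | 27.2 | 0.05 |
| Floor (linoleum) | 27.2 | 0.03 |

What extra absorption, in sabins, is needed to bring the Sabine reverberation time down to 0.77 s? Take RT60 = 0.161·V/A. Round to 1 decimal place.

Equivalent absorption area: A₁ = 69.1*0.13 + 27.2*0.05 + 27.2*0.03 = 11.159 m².
For T = 0.77 s, need A₂ = 0.161·V/T = 0.161·87.04/0.77 = 18.199 sabins.
Shortfall: 18.199 − 11.159 = 7.0 sabins.

7.0 sabins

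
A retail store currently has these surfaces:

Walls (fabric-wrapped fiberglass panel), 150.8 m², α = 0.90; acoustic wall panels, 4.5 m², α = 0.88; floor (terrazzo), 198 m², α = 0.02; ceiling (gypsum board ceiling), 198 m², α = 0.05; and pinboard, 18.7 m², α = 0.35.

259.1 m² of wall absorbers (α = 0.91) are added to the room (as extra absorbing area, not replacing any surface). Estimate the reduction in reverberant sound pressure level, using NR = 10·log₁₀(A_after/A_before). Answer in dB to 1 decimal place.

3.9 dB

Summing Sᵢαᵢ: 135.720 + 3.960 + 3.960 + 9.900 + 6.545 → A_before = 160.085 sabins.
Added absorption = 259.1 × 0.91 = 235.781 sabins.
A_after = 160.085 + 235.781 = 395.866 sabins.
NR = 10·log₁₀(395.866/160.085) = 3.9 dB.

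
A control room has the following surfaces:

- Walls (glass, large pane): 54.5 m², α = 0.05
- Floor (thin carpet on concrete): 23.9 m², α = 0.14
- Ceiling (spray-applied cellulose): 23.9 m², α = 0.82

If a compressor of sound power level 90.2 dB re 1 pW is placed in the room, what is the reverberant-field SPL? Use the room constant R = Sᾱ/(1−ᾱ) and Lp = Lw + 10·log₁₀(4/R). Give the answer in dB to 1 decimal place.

80.9 dB

Σ(Sᵢαᵢ) = 54.5×0.05 + 23.9×0.14 + 23.9×0.82 = 25.669; total area S = 102.3 m².
ᾱ = 0.2509, so room constant R = A/(1−ᾱ) = 34.266 m².
Lp = 90.2 + 10·log₁₀(4/34.266) = 90.2 + (-9.33) = 80.9 dB.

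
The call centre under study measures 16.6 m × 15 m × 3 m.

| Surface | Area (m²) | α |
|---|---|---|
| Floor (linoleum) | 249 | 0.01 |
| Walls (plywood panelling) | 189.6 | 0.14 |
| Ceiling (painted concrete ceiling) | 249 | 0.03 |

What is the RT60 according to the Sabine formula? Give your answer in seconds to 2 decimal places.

A = Σ Sᵢαᵢ = 249×0.01 + 189.6×0.14 + 249×0.03 = 36.504 sabins.
V = 16.6·15·3 = 747 m³.
T = 0.161 V/A = 0.161·747/36.504 = 3.29 s.

3.29 s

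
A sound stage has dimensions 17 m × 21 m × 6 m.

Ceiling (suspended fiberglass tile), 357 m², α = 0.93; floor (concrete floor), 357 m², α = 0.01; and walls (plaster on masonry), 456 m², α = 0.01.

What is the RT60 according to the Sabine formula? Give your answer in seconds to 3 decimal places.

1.014 sec

Summing Sᵢαᵢ: 332.010 + 3.570 + 4.560 → A = 340.140 sabins.
Volume V = 17 × 21 × 6 = 2142 m³.
RT60 = 0.161 · V / A = 0.161 × 2142 / 340.140 = 1.014 s.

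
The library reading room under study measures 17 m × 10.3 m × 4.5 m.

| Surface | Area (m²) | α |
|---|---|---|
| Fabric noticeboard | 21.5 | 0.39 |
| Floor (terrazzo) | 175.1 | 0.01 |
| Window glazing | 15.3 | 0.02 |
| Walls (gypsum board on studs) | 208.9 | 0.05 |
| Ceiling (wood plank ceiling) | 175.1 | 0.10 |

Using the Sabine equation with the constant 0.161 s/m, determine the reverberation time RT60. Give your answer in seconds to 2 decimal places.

3.30 s

Total absorption A = 21.5*0.39 + 175.1*0.01 + 15.3*0.02 + 208.9*0.05 + 175.1*0.10
  = 8.385 + 1.751 + 0.306 + 10.445 + 17.510 = 38.397 m² sabins.
Volume V = 17 × 10.3 × 4.5 = 787.95 m³.
RT60 = 0.161 · V / A = 0.161 × 787.95 / 38.397 = 3.30 s.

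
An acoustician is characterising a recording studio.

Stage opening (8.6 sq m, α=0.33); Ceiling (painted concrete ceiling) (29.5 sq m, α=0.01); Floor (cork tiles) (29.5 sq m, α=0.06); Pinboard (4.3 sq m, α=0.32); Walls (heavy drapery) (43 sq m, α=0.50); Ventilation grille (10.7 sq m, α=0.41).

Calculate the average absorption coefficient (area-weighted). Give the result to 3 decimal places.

S = Σ Sᵢ = 8.6 + 29.5 + 29.5 + 4.3 + 43 + 10.7 = 125.6 sq m.
Weighted sum Σ Sα = 32.166.
ᾱ = 32.166 / 125.6 = 0.256.

0.256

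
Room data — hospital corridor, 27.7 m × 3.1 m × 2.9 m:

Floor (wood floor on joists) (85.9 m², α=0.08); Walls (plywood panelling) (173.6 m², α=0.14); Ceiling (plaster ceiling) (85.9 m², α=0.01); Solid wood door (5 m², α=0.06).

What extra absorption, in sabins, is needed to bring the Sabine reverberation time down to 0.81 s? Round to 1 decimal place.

Total absorption A₁ = 85.9*0.08 + 173.6*0.14 + 85.9*0.01 + 5*0.06
  = 6.872 + 24.304 + 0.859 + 0.300 = 32.335 m² sabins.
V = 249.023 m³. Required absorption A₂ = 0.161 × 249.023 / 0.81 = 49.497 sabins.
Shortfall: 49.497 − 32.335 = 17.2 sabins.

17.2 sabins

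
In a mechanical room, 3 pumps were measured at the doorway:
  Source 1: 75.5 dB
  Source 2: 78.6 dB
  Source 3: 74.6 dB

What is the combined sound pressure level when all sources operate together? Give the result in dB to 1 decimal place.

81.4 dB

Sum in the linear (power) domain: Σ 10^(Lᵢ/10) = 10^(75.5/10) + 10^(78.6/10) + 10^(74.6/10) = 1.368e+08.
Back to dB: 10·log₁₀ Σ = 81.4 dB.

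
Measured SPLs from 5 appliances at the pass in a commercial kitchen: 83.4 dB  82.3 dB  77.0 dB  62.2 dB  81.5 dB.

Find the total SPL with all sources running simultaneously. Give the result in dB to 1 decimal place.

87.6 dB

Σ 10^(Lᵢ/10) = 5.816e+08.
L_total = 10·log₁₀(5.816e+08) = 87.6 dB.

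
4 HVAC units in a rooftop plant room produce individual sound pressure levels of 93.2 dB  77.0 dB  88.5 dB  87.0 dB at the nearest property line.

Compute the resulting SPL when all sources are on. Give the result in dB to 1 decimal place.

95.2 dB

Converting to relative power and adding: 10^(93.2/10) + 10^(77.0/10) + 10^(88.5/10) + 10^(87.0/10) = 3.349e+09.
Combined level = 10 log₁₀(3.349e+09) = 95.2 dB.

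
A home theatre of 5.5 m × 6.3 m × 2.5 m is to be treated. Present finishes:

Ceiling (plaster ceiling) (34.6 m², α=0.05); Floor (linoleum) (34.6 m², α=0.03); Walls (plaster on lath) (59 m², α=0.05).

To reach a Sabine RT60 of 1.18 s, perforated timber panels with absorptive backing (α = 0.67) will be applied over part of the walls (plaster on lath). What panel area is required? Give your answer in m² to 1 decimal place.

9.8

Summing Sᵢαᵢ: 1.730 + 1.038 + 2.950 → A₁ = 5.718 sabins.
V = 86.625 m³. Target absorption A₂ = 0.161 × 86.625 / 1.18 = 11.819 sabins.
ΔA needed = 11.819 − 5.718 = 6.101 sabins.
Net gain per m²: Δα = 0.67 − 0.05 = 0.62.
Area = ΔA/Δα = 6.101/0.62 = 9.8 m².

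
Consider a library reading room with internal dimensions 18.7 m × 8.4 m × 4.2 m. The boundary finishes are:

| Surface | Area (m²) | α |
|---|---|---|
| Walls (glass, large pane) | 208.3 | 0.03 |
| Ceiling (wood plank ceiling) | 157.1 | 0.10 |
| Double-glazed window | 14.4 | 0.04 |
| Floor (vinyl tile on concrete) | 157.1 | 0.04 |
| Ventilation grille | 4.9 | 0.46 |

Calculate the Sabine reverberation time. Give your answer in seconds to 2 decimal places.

3.42 seconds

Total absorption A = 208.3×0.03 + 157.1×0.10 + 14.4×0.04 + 157.1×0.04 + 4.9×0.46
  = 6.249 + 15.710 + 0.576 + 6.284 + 2.254 = 31.073 m² sabins.
V = 18.7·8.4·4.2 = 659.736 m³.
T = 0.161 V/A = 0.161·659.736/31.073 = 3.42 s.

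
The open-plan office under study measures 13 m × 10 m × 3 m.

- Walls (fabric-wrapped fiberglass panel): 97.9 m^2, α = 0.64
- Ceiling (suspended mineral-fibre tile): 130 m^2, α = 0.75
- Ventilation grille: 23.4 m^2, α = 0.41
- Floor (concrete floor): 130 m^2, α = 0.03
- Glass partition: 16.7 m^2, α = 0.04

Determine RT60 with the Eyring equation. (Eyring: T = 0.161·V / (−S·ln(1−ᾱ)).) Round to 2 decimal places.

0.27 s

Total surface area S = 97.9 + 130 + 23.4 + 130 + 16.7 = 398.0 m^2.
Absorption A = 97.9×0.64 + 130×0.75 + 23.4×0.41 + 130×0.03 + 16.7×0.04 = 174.318 sabins.
Mean coefficient ᾱ = A/S = 0.4380.
−S·ln(1−ᾱ) = −398.0 × ln(1 − 0.4380) = 229.349.
V = 13 × 10 × 3 = 390 m³.
RT60 = 0.161 × 390 / 229.349 = 0.27 s.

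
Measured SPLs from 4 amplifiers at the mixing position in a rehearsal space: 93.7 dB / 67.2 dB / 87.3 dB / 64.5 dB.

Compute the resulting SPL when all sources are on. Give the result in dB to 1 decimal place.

94.6 dB

Σ 10^(Lᵢ/10) = 2.889e+09.
Back to dB: 10·log₁₀ Σ = 94.6 dB.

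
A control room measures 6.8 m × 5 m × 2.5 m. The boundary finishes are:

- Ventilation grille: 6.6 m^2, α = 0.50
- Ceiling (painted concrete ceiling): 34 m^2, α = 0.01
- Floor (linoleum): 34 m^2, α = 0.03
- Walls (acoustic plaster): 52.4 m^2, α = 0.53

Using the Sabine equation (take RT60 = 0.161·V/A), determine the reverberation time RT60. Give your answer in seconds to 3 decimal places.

0.422 s

Summing Sᵢαᵢ: 3.300 + 0.340 + 1.020 + 27.772 → A = 32.432 sabins.
V = 6.8·5·2.5 = 85 m³.
T = 0.161 V/A = 0.161·85/32.432 = 0.422 s.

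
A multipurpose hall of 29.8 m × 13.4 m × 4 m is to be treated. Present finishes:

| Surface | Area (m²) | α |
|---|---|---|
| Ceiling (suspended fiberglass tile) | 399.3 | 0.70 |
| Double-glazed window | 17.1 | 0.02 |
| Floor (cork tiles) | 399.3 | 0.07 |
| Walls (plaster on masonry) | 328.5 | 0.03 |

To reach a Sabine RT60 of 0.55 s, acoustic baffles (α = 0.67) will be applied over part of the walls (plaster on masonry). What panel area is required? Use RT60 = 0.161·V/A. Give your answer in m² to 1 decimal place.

Summing Sᵢαᵢ: 279.510 + 0.342 + 27.951 + 9.855 → A₁ = 317.658 sabins.
V = 1597.28 m³. Target absorption A₂ = 0.161 × 1597.28 / 0.55 = 467.567 sabins.
ΔA needed = 467.567 − 317.658 = 149.909 sabins.
Each m² of panel replacing the walls (plaster on masonry) adds (0.67 − 0.03) = 0.64 sabins.
Panel area = 149.909 / 0.64 = 234.2 m².

234.2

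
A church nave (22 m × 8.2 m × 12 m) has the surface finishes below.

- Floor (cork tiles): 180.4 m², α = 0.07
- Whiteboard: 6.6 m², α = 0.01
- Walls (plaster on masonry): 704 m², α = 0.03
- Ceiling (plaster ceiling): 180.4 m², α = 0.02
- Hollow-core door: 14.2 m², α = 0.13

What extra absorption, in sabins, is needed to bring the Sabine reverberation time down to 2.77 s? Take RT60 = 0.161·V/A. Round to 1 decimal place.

A₁ = Σ Sᵢαᵢ = 180.4·0.07 + 6.6·0.01 + 704·0.03 + 180.4·0.02 + 14.2·0.13 = 39.268 sabins.
For T = 2.77 s, need A₂ = 0.161·V/T = 0.161·2164.8/2.77 = 125.824 sabins.
ΔA = A₂ − A₁ = 125.824 − 39.268 = 86.6 sabins.

86.6 sabins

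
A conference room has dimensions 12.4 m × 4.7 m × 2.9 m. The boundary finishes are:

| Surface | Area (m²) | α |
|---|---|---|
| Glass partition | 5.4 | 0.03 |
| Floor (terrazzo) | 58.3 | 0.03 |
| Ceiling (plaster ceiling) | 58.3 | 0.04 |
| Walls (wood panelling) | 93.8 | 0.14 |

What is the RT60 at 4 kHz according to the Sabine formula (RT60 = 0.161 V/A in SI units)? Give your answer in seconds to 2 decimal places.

1.57 sec

Total absorption A = 5.4*0.03 + 58.3*0.03 + 58.3*0.04 + 93.8*0.14
  = 0.162 + 1.749 + 2.332 + 13.132 = 17.375 m² sabins.
V = 12.4·4.7·2.9 = 169.012 m³.
T = 0.161 V/A = 0.161·169.012/17.375 = 1.57 s.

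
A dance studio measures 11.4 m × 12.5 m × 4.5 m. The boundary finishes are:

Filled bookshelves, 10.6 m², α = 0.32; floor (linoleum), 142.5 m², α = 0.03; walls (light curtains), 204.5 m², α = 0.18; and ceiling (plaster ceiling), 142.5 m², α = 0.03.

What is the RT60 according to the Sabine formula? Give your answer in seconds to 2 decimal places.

A = Σ Sᵢαᵢ = 10.6×0.32 + 142.5×0.03 + 204.5×0.18 + 142.5×0.03 = 48.752 sabins.
Volume V = 11.4 × 12.5 × 4.5 = 641.25 m³.
Sabine: RT60 = 0.161 × 641.25 / 48.752 = 2.12 s.

2.12 sec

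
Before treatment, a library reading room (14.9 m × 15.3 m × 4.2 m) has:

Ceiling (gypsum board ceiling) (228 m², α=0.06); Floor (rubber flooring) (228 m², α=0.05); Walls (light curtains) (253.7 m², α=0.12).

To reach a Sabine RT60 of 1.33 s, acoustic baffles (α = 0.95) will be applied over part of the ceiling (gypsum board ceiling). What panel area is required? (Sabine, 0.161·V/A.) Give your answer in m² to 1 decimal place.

67.8

Summing Sᵢαᵢ: 13.680 + 11.400 + 30.444 → A₁ = 55.524 sabins.
V = 957.474 m³. Target absorption A₂ = 0.161 × 957.474 / 1.33 = 115.905 sabins.
ΔA needed = 115.905 − 55.524 = 60.381 sabins.
Each m² of panel replacing the ceiling (gypsum board ceiling) adds (0.95 − 0.06) = 0.89 sabins.
Area = ΔA/Δα = 60.381/0.89 = 67.8 m².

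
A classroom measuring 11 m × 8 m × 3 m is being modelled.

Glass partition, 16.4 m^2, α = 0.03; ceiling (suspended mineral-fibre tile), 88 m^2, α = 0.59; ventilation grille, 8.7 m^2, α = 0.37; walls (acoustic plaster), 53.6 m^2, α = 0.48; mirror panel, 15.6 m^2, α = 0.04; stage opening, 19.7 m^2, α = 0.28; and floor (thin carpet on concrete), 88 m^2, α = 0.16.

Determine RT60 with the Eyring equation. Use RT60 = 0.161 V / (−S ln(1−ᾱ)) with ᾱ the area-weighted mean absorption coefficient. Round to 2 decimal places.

0.34 sec

S = Σ Sᵢ = 290.0 m^2.
Absorption A = 16.4·0.03 + 88·0.59 + 8.7·0.37 + 53.6·0.48 + 15.6·0.04 + 19.7·0.28 + 88·0.16 = 101.579 sabins.
ᾱ = 101.579 / 290.0 = 0.3503.
−S·ln(1−ᾱ) = −290.0 × ln(1 − 0.3503) = 125.061.
V = 11 × 8 × 3 = 264 m³.
RT60 = 0.161 × 264 / 125.061 = 0.34 s.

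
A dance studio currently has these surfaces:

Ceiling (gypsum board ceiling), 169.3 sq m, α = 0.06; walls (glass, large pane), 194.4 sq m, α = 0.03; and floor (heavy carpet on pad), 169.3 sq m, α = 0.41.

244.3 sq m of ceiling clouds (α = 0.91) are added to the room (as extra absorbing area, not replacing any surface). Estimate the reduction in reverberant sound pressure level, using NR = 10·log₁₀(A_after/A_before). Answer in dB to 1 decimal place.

A_before = Σ Sᵢαᵢ = 169.3*0.06 + 194.4*0.03 + 169.3*0.41 = 85.403 sabins.
Added absorption = 244.3 × 0.91 = 222.313 sabins.
A_after = 85.403 + 222.313 = 307.716 sabins.
Reduction = 10 log₁₀(A_after/A_before) = 10 log₁₀(3.6031) = 5.6 dB.

5.6 dB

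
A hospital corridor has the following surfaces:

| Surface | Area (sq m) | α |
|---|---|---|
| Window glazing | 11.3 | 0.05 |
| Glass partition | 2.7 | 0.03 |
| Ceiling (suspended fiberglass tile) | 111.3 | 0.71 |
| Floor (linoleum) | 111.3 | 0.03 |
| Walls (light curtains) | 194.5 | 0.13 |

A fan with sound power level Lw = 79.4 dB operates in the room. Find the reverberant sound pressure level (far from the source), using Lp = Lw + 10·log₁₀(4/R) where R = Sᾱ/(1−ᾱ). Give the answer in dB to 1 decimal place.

63.8 dB

Σ(Sᵢαᵢ) = 11.3·0.05 + 2.7·0.03 + 111.3·0.71 + 111.3·0.03 + 194.5·0.13 = 108.293; total area S = 431.1 sq m.
ᾱ = 0.2512, so room constant R = A/(1−ᾱ) = 144.622 sq m.
Lp = 79.4 + 10·log₁₀(4/144.622) = 79.4 + (-15.58) = 63.8 dB.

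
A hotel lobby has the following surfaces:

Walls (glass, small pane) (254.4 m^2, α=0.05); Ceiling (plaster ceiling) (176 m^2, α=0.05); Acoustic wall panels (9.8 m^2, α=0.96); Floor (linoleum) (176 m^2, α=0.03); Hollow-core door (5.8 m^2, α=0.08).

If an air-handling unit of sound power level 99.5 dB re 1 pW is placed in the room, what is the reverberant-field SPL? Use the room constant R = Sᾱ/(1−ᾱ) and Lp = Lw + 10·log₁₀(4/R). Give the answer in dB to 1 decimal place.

A = 36.672 sabins; S = 622.0 m^2.
ᾱ = 0.0590, so room constant R = A/(1−ᾱ) = 38.971 m^2.
Lp = 99.5 + 10·log₁₀(4/38.971) = 99.5 + (-9.89) = 89.6 dB.

89.6 dB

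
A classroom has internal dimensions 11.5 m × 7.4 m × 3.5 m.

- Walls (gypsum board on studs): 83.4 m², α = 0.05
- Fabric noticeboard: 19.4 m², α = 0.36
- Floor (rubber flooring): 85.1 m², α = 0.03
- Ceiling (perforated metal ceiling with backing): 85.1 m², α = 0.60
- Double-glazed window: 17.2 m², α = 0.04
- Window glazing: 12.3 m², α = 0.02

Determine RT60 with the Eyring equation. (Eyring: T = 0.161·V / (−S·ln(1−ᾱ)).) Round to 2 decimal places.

0.65 sec

S = Σ Sᵢ = 302.5 m².
Absorption A = 83.4·0.05 + 19.4·0.36 + 85.1·0.03 + 85.1·0.60 + 17.2·0.04 + 12.3·0.02 = 65.701 sabins.
ᾱ = 65.701 / 302.5 = 0.2172.
Eyring denominator: −S ln(1−ᾱ) = 74.076.
V = 11.5 × 7.4 × 3.5 = 297.85 m³.
RT60 = 0.161 × 297.85 / 74.076 = 0.65 s.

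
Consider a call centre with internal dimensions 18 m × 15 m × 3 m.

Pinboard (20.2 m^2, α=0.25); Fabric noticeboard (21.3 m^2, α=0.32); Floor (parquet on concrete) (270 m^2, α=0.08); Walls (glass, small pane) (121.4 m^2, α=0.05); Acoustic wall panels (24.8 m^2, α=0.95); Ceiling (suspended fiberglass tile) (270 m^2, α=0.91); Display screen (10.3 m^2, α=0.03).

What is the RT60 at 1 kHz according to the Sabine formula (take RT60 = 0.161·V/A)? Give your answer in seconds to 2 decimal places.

0.42 s

A = Σ Sᵢαᵢ = 20.2·0.25 + 21.3·0.32 + 270·0.08 + 121.4·0.05 + 24.8·0.95 + 270·0.91 + 10.3·0.03 = 309.105 sabins.
Room volume: 810 m³.
RT60 = 0.161 · V / A = 0.161 × 810 / 309.105 = 0.42 s.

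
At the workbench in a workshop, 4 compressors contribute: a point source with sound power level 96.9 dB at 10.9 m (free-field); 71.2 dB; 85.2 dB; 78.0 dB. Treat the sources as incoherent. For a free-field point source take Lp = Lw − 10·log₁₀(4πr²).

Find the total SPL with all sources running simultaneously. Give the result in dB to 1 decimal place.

Source at 10.9 m: Lp = 96.9 − 10·log₁₀(4π·10.9²) = 96.9 − 10·log₁₀(1493.010) = 65.2 dB.
Converting to relative power and adding: 10^(65.2/10) + 10^(71.2/10) + 10^(85.2/10) + 10^(78.0/10) = 4.107e+08.
Combined level = 10 log₁₀(4.107e+08) = 86.1 dB.

86.1 dB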